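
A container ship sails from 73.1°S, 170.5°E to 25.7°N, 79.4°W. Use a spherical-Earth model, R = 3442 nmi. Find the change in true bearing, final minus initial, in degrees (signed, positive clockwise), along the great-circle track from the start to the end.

At departure: θ₁ = atan2(sin Δλ cos φ₂, cos φ₁ sin φ₂ − sin φ₁ cos φ₂ cos Δλ) = 101.37°
At arrival: θ₂ = atan2(sin Δλ cos φ₁, −cos φ₂ sin φ₁ + sin φ₂ cos φ₁ cos Δλ) = 18.44°
Δθ = θ₂ − θ₁ = -82.9°

-82.9°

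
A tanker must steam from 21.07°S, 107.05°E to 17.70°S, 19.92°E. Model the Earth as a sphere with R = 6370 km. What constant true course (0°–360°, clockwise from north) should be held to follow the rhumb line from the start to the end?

Δψ = ln[tan(π/4+φ₂/2)/tan(π/4+φ₁/2)] = +0.0624
Δλ = -1.5207 rad (taken the short way round)
course = atan2(Δλ, Δψ) = 272.35°

272.3°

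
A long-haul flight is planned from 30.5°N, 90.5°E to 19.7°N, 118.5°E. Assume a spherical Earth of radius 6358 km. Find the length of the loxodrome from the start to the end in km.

3053 km

Rhumb course C = atan2(Δλ, Δψ) with Δψ = ln[tan(π/4+φ₂/2)/tan(π/4+φ₁/2)] = -0.2086, Δλ = +0.4887 → C = 113.12°
d = R·|Δφ| / |cos C| = 6358·0.18850 / 0.39258 = 3053 km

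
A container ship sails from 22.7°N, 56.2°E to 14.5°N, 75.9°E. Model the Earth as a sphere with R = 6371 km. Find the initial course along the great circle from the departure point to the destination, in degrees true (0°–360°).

110.3°

N = sin Δλ·cos φ₂ = +0.3264;  D = cos φ₁ sin φ₂ − sin φ₁ cos φ₂ cos Δλ = -0.1208
initial course = atan2(N, D) = 110.31°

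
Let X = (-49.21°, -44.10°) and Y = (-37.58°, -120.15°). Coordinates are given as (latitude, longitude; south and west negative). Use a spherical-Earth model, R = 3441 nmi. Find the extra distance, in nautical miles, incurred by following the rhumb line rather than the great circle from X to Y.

Great circle: cos σ = sin φ₁ sin φ₂ + cos φ₁ cos φ₂ cos Δλ,  σ = 0.9440 rad → d_gc = 3248.3 nmi
Rhumb line: Δψ = +0.2807, q = Δφ/Δψ = 0.7231, d_rh = R√(Δφ²+q²Δλ²) = 3375.9 nmi
Excess = 3375.9 − 3248.3 = 127.6 ≈ 128 nmi

128 nmi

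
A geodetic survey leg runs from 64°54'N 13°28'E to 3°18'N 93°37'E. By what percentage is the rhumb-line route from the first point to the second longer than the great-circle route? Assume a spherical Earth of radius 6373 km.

Great circle: σ = 1.4459 rad → d_gc = Rσ = 9214.7 km
Rhumb: Δφ = -1.0751, Δλ = +1.3989, Δψ = -1.4447, q = Δφ/Δψ = 0.7442 → d_rh = R√(Δφ²+q²Δλ²) = 9537.4 km
Excess = (9537.4 − 9214.7) / 9214.7 = 322.7 / 9214.7 = 3.50% ≈ 3.5%

3.5%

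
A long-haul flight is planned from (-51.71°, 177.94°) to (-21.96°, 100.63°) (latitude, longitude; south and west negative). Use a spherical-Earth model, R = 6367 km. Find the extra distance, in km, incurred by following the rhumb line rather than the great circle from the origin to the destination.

236 km

Great circle: cos σ = sin φ₁ sin φ₂ + cos φ₁ cos φ₂ cos Δλ,  σ = 1.1376 rad → d_gc = 7243.2 km
Rhumb line: Δψ = +0.6649, q = Δφ/Δψ = 0.7809, d_rh = R√(Δφ²+q²Δλ²) = 7478.8 km
Excess = 7478.8 − 7243.2 = 235.6 ≈ 236 km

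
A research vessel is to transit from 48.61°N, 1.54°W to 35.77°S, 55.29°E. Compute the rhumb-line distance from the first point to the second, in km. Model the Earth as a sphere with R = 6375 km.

Rhumb course C = atan2(Δλ, Δψ) with Δψ = ln[tan(π/4+φ₂/2)/tan(π/4+φ₁/2)] = -1.6428, Δλ = +0.9919 → C = 148.88°
d = R·|Δφ| / |cos C| = 6375·1.47271 / 0.85607 = 10967 km

10967 km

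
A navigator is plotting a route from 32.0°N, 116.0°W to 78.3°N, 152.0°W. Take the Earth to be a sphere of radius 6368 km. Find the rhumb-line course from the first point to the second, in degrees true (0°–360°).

Meridional parts: M(φ₁)=+0.5900, M(φ₂)=+2.2783 → ΔM = +1.6883;  Δλ = -0.6283 rad
tan C = Δλ / ΔM = -0.3722 → C = 339.59°

339.6°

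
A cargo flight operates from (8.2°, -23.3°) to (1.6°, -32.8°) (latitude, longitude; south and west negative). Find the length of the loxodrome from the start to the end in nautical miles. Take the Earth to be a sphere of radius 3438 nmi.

Rhumb course C = atan2(Δλ, Δψ) with Δψ = ln[tan(π/4+φ₂/2)/tan(π/4+φ₁/2)] = -0.1157, Δλ = -0.1658 → C = 235.10°
d = R·|Δφ| / |cos C| = 3438·0.11519 / 0.57218 = 692 nmi

692 nmi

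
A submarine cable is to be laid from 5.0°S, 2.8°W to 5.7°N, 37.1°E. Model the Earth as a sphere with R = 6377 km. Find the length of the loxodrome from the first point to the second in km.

4591 km

Δψ = ln[tan(π/4+φ₂/2)/tan(π/4+φ₁/2)] = +0.1870;  Δφ = +0.1868 rad,  Δλ = +0.6964 rad
q = Δφ/Δψ = 0.9985
d = R·√(Δφ² + q²Δλ²) = 6377·0.72000 = 4591 km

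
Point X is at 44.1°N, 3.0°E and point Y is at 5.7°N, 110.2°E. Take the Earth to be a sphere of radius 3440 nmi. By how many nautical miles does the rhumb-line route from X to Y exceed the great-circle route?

Great circle: cos σ = sin φ₁ sin φ₂ + cos φ₁ cos φ₂ cos Δλ,  σ = 1.7135 rad → d_gc = 5894.3 nmi
Rhumb line: Δψ = -0.7597, q = Δφ/Δψ = 0.8822, d_rh = R√(Δφ²+q²Δλ²) = 6128.4 nmi
Excess = 6128.4 − 5894.3 = 234.1 ≈ 234 nmi

234 nmi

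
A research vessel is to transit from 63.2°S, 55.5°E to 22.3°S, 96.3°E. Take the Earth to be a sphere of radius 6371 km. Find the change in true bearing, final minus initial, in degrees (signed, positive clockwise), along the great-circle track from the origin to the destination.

-30.2°

Initial bearing θ₁ = atan2(sin Δλ cos φ₂, cos φ₁ sin φ₂ − sin φ₁ cos φ₂ cos Δλ) = 53.09°
Final bearing θ₂ = (initial bearing from the destination back to the start) + 180° = 22.93°
Δθ = θ₂ − θ₁ = -30.2°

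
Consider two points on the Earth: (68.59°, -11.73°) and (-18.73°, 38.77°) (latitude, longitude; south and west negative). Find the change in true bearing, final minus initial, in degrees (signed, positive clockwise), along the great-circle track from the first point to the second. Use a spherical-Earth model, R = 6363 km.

Initial bearing θ₁ = atan2(sin Δλ cos φ₂, cos φ₁ sin φ₂ − sin φ₁ cos φ₂ cos Δλ) = 132.86°
Final bearing θ₂ = (initial bearing from the destination back to the start) + 180° = 163.59°
Δθ = θ₂ − θ₁ = +30.7°

+30.7°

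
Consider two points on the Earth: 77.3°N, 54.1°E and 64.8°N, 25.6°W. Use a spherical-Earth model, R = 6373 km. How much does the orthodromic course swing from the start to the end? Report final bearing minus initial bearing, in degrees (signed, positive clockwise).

At departure: θ₁ = atan2(sin Δλ cos φ₂, cos φ₁ sin φ₂ − sin φ₁ cos φ₂ cos Δλ) = 286.57°
At arrival: θ₂ = atan2(sin Δλ cos φ₁, −cos φ₂ sin φ₁ + sin φ₂ cos φ₁ cos Δλ) = 209.66°
Δθ = θ₂ − θ₁ = -76.9°

-76.9°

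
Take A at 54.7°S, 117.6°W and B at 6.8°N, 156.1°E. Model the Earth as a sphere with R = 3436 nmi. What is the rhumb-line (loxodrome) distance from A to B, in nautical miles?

Δψ = ln[tan(π/4+φ₂/2)/tan(π/4+φ₁/2)] = +1.2641;  Δφ = +1.0734 rad,  Δλ = -1.5062 rad
q = Δφ/Δψ = 0.8491
d = R·√(Δφ² + q²Δλ²) = 3436·1.66970 = 5737 nmi

5737 nmi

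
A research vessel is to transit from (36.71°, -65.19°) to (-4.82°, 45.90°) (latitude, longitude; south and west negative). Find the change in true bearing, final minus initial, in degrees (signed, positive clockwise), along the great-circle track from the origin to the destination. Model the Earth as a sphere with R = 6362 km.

At departure: θ₁ = atan2(sin Δλ cos φ₂, cos φ₁ sin φ₂ − sin φ₁ cos φ₂ cos Δλ) = 81.02°
At arrival: θ₂ = atan2(sin Δλ cos φ₁, −cos φ₂ sin φ₁ + sin φ₂ cos φ₁ cos Δλ) = 127.38°
Δθ = θ₂ − θ₁ = +46.4°

+46.4°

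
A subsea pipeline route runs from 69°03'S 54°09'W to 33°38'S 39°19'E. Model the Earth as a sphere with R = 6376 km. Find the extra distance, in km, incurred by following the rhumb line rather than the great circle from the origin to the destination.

Great circle: cos σ = sin φ₁ sin φ₂ + cos φ₁ cos φ₂ cos Δλ,  σ = 1.0481 rad → d_gc = 6682.4 km
Rhumb line: Δψ = +1.0641, q = Δφ/Δψ = 0.5809, d_rh = R√(Δφ²+q²Δλ²) = 7214.1 km
Excess = 7214.1 − 6682.4 = 531.7 ≈ 532 km

532 km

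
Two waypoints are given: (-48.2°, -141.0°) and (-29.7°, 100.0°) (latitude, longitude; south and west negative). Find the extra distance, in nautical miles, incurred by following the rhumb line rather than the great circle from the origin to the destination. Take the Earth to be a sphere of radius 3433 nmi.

512 nmi

Great circle: cos σ = sin φ₁ sin φ₂ + cos φ₁ cos φ₂ cos Δλ,  σ = 1.4820 rad → d_gc = 5087.8 nmi
Rhumb line: Δψ = +0.4194, q = Δφ/Δψ = 0.7698, d_rh = R√(Δφ²+q²Δλ²) = 5599.8 nmi
Excess = 5599.8 − 5087.8 = 512.0 ≈ 512 nmi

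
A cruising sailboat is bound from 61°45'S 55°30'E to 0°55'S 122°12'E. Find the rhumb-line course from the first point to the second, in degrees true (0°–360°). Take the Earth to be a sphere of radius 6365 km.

40.5°

Meridional parts: M(φ₁)=-1.3797, M(φ₂)=-0.0160 → ΔM = +1.3637;  Δλ = +1.1641 rad
tan C = Δλ / ΔM = +0.8536 → C = 40.49°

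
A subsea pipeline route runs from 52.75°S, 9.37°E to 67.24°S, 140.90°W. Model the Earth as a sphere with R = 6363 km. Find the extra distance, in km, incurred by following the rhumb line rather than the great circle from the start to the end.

Great circle: cos σ = sin φ₁ sin φ₂ + cos φ₁ cos φ₂ cos Δλ,  σ = 1.0114 rad → d_gc = 6435.6 km
Rhumb line: Δψ = -0.5155, q = Δφ/Δψ = 0.4906, d_rh = R√(Δφ²+q²Δλ²) = 8343.8 km
Excess = 8343.8 − 6435.6 = 1908.2 ≈ 1908 km

1908 km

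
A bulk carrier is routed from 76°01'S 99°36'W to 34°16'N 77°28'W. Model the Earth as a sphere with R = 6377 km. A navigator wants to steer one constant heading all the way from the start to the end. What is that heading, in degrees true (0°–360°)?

8.0°

Δψ = ln[tan(π/4+φ₂/2)/tan(π/4+φ₁/2)] = +2.7358
Δλ = +0.3863 rad (taken the short way round)
course = atan2(Δλ, Δψ) = 8.04°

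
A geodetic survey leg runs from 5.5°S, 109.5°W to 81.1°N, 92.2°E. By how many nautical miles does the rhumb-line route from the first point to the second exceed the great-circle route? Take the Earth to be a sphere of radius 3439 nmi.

1282 nmi

Great circle: cos σ = sin φ₁ sin φ₂ + cos φ₁ cos φ₂ cos Δλ,  σ = 1.8109 rad → d_gc = 6227.6 nmi
Rhumb line: Δψ = +2.6495, q = Δφ/Δψ = 0.5705, d_rh = R√(Δφ²+q²Δλ²) = 7509.9 nmi
Excess = 7509.9 − 6227.6 = 1282.3 ≈ 1282 nmi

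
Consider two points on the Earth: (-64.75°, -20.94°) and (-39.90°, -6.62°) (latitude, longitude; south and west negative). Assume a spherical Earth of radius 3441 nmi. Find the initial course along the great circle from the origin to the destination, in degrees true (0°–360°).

25.5°

N = sin Δλ·cos φ₂ = +0.1897;  D = cos φ₁ sin φ₂ − sin φ₁ cos φ₂ cos Δλ = +0.3987
initial course = atan2(N, D) = 25.45°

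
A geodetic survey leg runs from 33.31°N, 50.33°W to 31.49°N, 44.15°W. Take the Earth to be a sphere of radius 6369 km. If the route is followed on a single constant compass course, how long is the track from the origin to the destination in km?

Rhumb course C = atan2(Δλ, Δψ) with Δψ = ln[tan(π/4+φ₂/2)/tan(π/4+φ₁/2)] = -0.0376, Δλ = +0.1079 → C = 109.23°
d = R·|Δφ| / |cos C| = 6369·0.03176 / 0.32936 = 614 km

614 km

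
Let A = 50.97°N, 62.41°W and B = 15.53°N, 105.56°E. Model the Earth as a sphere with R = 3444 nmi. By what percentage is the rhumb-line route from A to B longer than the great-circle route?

24.9%

Great circle: σ = 1.9665 rad → d_gc = Rσ = 6772.5 nmi
Rhumb: Δφ = -0.6185, Δλ = +2.9316, Δψ = -0.7629, q = Δφ/Δψ = 0.8108 → d_rh = R√(Δφ²+q²Δλ²) = 8459.1 nmi
Excess = (8459.1 − 6772.5) / 6772.5 = 1686.6 / 6772.5 = 24.90% ≈ 24.9%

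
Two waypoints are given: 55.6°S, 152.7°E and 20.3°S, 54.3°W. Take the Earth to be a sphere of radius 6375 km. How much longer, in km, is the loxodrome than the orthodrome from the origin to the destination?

2315 km

Great circle: cos σ = sin φ₁ sin φ₂ + cos φ₁ cos φ₂ cos Δλ,  σ = 1.7577 rad → d_gc = 11205.6 km
Rhumb line: Δψ = +0.8107, q = Δφ/Δψ = 0.7600, d_rh = R√(Δφ²+q²Δλ²) = 13520.7 km
Excess = 13520.7 − 11205.6 = 2315.1 ≈ 2315 km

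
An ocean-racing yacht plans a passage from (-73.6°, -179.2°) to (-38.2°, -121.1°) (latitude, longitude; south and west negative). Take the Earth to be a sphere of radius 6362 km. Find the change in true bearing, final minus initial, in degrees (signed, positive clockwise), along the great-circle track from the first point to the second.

-51.5°

Initial bearing θ₁ = atan2(sin Δλ cos φ₂, cos φ₁ sin φ₂ − sin φ₁ cos φ₂ cos Δλ) = 71.46°
Final bearing θ₂ = (initial bearing from the destination back to the start) + 180° = 19.92°
Δθ = θ₂ − θ₁ = -51.5°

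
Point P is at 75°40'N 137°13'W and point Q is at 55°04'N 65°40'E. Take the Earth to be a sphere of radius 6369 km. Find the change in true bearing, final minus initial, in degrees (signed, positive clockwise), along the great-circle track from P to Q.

Initial bearing θ₁ = atan2(sin Δλ cos φ₂, cos φ₁ sin φ₂ − sin φ₁ cos φ₂ cos Δλ) = 342.68°
Final bearing θ₂ = (initial bearing from the destination back to the start) + 180° = 187.39°
Δθ = θ₂ − θ₁ = -155.3°

-155.3°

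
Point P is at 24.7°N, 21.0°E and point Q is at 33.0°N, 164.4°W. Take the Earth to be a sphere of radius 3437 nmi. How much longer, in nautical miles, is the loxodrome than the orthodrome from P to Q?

1852 nmi

Great circle: cos σ = sin φ₁ sin φ₂ + cos φ₁ cos φ₂ cos Δλ,  σ = 2.1305 rad → d_gc = 7322.7 nmi
Rhumb line: Δψ = +0.1656, q = Δφ/Δψ = 0.8747, d_rh = R√(Δφ²+q²Δλ²) = 9174.4 nmi
Excess = 9174.4 − 7322.7 = 1851.7 ≈ 1852 nmi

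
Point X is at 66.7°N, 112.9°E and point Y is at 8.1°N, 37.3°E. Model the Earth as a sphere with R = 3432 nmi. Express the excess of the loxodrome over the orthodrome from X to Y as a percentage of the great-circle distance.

3.5%

Great circle: σ = 1.3420 rad → d_gc = Rσ = 4605.8 nmi
Rhumb: Δφ = -1.0228, Δλ = -1.3195, Δψ = -1.4372, q = Δφ/Δψ = 0.7117 → d_rh = R√(Δφ²+q²Δλ²) = 4765.1 nmi
Excess = (4765.1 − 4605.8) / 4605.8 = 159.3 / 4605.8 = 3.46% ≈ 3.5%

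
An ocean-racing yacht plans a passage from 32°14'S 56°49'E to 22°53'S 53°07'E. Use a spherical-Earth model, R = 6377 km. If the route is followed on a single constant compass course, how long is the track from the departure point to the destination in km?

1103 km

Rhumb course C = atan2(Δλ, Δψ) with Δψ = ln[tan(π/4+φ₂/2)/tan(π/4+φ₁/2)] = +0.1844, Δλ = -0.0646 → C = 340.70°
d = R·|Δφ| / |cos C| = 6377·0.16319 / 0.94379 = 1103 km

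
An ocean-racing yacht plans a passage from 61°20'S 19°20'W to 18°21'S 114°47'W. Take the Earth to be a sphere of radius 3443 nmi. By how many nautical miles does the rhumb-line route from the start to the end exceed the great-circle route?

Great circle: cos σ = sin φ₁ sin φ₂ + cos φ₁ cos φ₂ cos Δλ,  σ = 1.3356 rad → d_gc = 4598.6 nmi
Rhumb line: Δψ = +1.0386, q = Δφ/Δψ = 0.7223, d_rh = R√(Δφ²+q²Δλ²) = 4882.3 nmi
Excess = 4882.3 − 4598.6 = 283.7 ≈ 284 nmi

284 nmi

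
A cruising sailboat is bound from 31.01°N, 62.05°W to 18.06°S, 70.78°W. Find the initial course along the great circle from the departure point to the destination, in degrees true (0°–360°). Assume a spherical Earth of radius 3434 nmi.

190.9°

θ = atan2( sin Δλ·cos φ₂ ,  cos φ₁ sin φ₂ − sin φ₁ cos φ₂ cos Δλ )
  = atan2(-0.1443, -0.7498) = 190.89°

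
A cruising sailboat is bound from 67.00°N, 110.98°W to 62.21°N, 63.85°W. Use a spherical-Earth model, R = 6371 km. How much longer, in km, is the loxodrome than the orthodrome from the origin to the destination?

Great circle: cos σ = sin φ₁ sin φ₂ + cos φ₁ cos φ₂ cos Δλ,  σ = 0.3532 rad → d_gc = 2250.2 km
Rhumb line: Δψ = -0.1955, q = Δφ/Δψ = 0.4276, d_rh = R√(Δφ²+q²Δλ²) = 2303.4 km
Excess = 2303.4 − 2250.2 = 53.2 ≈ 53 km

53 km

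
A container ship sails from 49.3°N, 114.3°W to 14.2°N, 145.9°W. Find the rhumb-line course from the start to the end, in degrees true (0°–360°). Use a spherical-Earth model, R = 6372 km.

216.6°

Δψ = ln[tan(π/4+φ₂/2)/tan(π/4+φ₁/2)] = -0.7414
Δλ = -0.5515 rad (taken the short way round)
course = atan2(Δλ, Δψ) = 216.65°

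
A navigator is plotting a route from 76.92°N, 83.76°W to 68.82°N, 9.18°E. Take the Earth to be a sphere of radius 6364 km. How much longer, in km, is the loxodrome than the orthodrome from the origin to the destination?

Great circle: cos σ = sin φ₁ sin φ₂ + cos φ₁ cos φ₂ cos Δλ,  σ = 0.4416 rad → d_gc = 2810.4 km
Rhumb line: Δψ = -0.4891, q = Δφ/Δψ = 0.2890, d_rh = R√(Δφ²+q²Δλ²) = 3116.5 km
Excess = 3116.5 − 2810.4 = 306.1 ≈ 306 km

306 km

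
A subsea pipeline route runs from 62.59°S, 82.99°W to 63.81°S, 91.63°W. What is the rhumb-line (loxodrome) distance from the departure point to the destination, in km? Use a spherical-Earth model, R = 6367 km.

454 km

Rhumb course C = atan2(Δλ, Δψ) with Δψ = ln[tan(π/4+φ₂/2)/tan(π/4+φ₁/2)] = -0.0472, Δλ = -0.1508 → C = 252.61°
d = R·|Δφ| / |cos C| = 6367·0.02129 / 0.29891 = 454 km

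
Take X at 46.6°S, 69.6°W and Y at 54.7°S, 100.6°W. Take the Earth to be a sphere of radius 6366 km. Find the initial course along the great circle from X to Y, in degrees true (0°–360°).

236.0°

N = sin Δλ·cos φ₂ = -0.2976;  D = cos φ₁ sin φ₂ − sin φ₁ cos φ₂ cos Δλ = -0.2009
initial course = atan2(N, D) = 235.98°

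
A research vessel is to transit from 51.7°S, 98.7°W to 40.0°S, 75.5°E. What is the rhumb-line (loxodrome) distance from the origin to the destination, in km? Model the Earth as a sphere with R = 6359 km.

13456 km

Δψ = ln[tan(π/4+φ₂/2)/tan(π/4+φ₁/2)] = +0.2948;  Δφ = +0.2042 rad,  Δλ = +3.0404 rad
q = Δφ/Δψ = 0.6927
d = R·√(Δφ² + q²Δλ²) = 6359·2.11606 = 13456 km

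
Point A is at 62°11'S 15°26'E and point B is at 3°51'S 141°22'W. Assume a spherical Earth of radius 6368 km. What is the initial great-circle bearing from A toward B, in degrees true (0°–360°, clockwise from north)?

N = sin Δλ·cos φ₂ = -0.3931;  D = cos φ₁ sin φ₂ − sin φ₁ cos φ₂ cos Δλ = -0.8424
initial course = atan2(N, D) = 205.01°

205.0°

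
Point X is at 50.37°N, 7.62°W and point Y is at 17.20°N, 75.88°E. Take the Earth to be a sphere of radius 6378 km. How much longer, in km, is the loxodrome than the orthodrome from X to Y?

Great circle: cos σ = sin φ₁ sin φ₂ + cos φ₁ cos φ₂ cos Δλ,  σ = 1.2695 rad → d_gc = 8097.1 km
Rhumb line: Δψ = -0.7160, q = Δφ/Δψ = 0.8086, d_rh = R√(Δφ²+q²Δλ²) = 8374.0 km
Excess = 8374.0 − 8097.1 = 276.9 ≈ 277 km

277 km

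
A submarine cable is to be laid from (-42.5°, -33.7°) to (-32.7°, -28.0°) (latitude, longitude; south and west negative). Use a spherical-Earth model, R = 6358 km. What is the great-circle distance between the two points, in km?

1197 km

cos σ = sin φ₁ sin φ₂ + cos φ₁ cos φ₂ cos Δλ
      = sin(-42.50°)sin(-32.70°) + cos(-42.50°)cos(-32.70°)cos(5.70°) = 0.9823
σ = 10.784° → d = Rσ = 6358·0.18821 = 1197 km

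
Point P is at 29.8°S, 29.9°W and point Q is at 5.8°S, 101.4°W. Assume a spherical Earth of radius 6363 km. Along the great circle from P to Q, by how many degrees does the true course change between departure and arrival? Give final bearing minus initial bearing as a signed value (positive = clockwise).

Initial bearing θ₁ = atan2(sin Δλ cos φ₂, cos φ₁ sin φ₂ − sin φ₁ cos φ₂ cos Δλ) = 274.19°
Final bearing θ₂ = (initial bearing from the destination back to the start) + 180° = 299.55°
Δθ = θ₂ − θ₁ = +25.4°

+25.4°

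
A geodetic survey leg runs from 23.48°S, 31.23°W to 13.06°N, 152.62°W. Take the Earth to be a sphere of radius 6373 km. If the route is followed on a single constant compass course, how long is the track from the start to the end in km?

13824 km

Rhumb course C = atan2(Δλ, Δψ) with Δψ = ln[tan(π/4+φ₂/2)/tan(π/4+φ₁/2)] = +0.6517, Δλ = -2.1187 → C = 287.10°
d = R·|Δφ| / |cos C| = 6373·0.63774 / 0.29401 = 13824 km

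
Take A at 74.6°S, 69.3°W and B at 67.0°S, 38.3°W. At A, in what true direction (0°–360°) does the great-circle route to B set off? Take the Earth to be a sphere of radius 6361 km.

θ = atan2( sin Δλ·cos φ₂ ,  cos φ₁ sin φ₂ − sin φ₁ cos φ₂ cos Δλ )
  = atan2(+0.2012, +0.0785) = 68.70°

68.7°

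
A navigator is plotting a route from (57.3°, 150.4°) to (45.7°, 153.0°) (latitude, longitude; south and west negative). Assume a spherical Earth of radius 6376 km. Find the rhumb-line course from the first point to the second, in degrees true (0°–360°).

172.1°

Δψ = ln[tan(π/4+φ₂/2)/tan(π/4+φ₁/2)] = -0.3276
Δλ = +0.0454 rad (taken the short way round)
course = atan2(Δλ, Δψ) = 172.11°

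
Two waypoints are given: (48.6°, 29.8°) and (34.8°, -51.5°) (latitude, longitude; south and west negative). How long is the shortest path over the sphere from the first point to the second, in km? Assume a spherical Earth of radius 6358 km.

cos σ = sin φ₁ sin φ₂ + cos φ₁ cos φ₂ cos Δλ
      = sin(48.60°)sin(34.80°) + cos(48.60°)cos(34.80°)cos(-81.30°) = 0.5102
σ = 59.320° → d = Rσ = 6358·1.03533 = 6583 km

6583 km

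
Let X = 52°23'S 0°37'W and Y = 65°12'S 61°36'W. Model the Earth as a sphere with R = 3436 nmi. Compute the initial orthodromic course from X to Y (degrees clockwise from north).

223.0°

N = sin Δλ·cos φ₂ = -0.3668;  D = cos φ₁ sin φ₂ − sin φ₁ cos φ₂ cos Δλ = -0.3929
initial course = atan2(N, D) = 223.03°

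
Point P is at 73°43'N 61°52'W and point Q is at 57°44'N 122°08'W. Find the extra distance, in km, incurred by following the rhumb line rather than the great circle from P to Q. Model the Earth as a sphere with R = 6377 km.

122 km

Great circle: cos σ = sin φ₁ sin φ₂ + cos φ₁ cos φ₂ cos Δλ,  σ = 0.4824 rad → d_gc = 3076.1 km
Rhumb line: Δψ = -0.7041, q = Δφ/Δψ = 0.3962, d_rh = R√(Δφ²+q²Δλ²) = 3198.1 km
Excess = 3198.1 − 3076.1 = 122.0 ≈ 122 km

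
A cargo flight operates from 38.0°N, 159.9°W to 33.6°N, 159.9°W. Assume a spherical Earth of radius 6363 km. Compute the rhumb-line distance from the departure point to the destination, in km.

Δψ = ln[tan(π/4+φ₂/2)/tan(π/4+φ₁/2)] = -0.0947;  Δφ = -0.0768 rad,  Δλ = +0.0000 rad
q = Δφ/Δψ = 0.8107
d = R·√(Δφ² + q²Δλ²) = 6363·0.07679 = 489 km

489 km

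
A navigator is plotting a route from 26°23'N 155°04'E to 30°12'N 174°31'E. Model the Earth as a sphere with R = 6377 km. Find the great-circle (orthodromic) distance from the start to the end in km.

1950 km

Haversine: a = sin²(Δφ/2)+cos φ₁ cos φ₂ sin²(Δλ/2) = 0.02320;  σ = 2·atan2(√a,√(1−a))
σ = 17.523° → d = Rσ = 6377·0.30583 = 1950 km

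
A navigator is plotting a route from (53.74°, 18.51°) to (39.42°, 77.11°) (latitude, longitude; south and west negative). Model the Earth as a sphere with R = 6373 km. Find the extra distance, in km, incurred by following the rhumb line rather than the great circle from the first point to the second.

114 km

Great circle: cos σ = sin φ₁ sin φ₂ + cos φ₁ cos φ₂ cos Δλ,  σ = 0.7226 rad → d_gc = 4605.2 km
Rhumb line: Δψ = -0.3667, q = Δφ/Δψ = 0.6815, d_rh = R√(Δφ²+q²Δλ²) = 4719.1 km
Excess = 4719.1 − 4605.2 = 113.9 ≈ 114 km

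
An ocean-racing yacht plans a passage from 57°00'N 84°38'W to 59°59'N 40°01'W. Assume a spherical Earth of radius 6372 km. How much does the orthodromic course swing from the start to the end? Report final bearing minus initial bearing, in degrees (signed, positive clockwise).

+38.6°

At departure: θ₁ = atan2(sin Δλ cos φ₂, cos φ₁ sin φ₂ − sin φ₁ cos φ₂ cos Δλ) = 63.79°
At arrival: θ₂ = atan2(sin Δλ cos φ₁, −cos φ₂ sin φ₁ + sin φ₂ cos φ₁ cos Δλ) = 102.36°
Δθ = θ₂ − θ₁ = +38.6°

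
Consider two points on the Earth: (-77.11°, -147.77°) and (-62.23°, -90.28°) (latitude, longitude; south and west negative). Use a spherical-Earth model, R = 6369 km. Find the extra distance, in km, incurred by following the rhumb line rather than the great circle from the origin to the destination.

Great circle: cos σ = sin φ₁ sin φ₂ + cos φ₁ cos φ₂ cos Δλ,  σ = 0.4068 rad → d_gc = 2591.0 km
Rhumb line: Δψ = +0.7831, q = Δφ/Δψ = 0.3316, d_rh = R√(Δφ²+q²Δλ²) = 2688.4 km
Excess = 2688.4 − 2591.0 = 97.4 ≈ 97 km

97 km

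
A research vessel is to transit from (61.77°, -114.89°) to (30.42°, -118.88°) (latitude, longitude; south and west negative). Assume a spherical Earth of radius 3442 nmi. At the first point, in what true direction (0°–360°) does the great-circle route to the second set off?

186.6°

N = sin Δλ·cos φ₂ = -0.0600;  D = cos φ₁ sin φ₂ − sin φ₁ cos φ₂ cos Δλ = -0.5184
initial course = atan2(N, D) = 186.60°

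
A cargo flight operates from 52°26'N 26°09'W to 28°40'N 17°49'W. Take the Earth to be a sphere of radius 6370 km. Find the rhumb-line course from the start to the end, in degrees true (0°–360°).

165.3°

Meridional parts: M(φ₁)=+1.0785, M(φ₂)=+0.5226 → ΔM = -0.5559;  Δλ = +0.1454 rad
tan C = Δλ / ΔM = -0.2616 → C = 165.34°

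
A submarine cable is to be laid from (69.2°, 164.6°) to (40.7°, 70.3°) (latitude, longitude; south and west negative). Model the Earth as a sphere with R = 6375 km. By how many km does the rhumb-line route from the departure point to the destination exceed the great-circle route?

523 km

Great circle: cos σ = sin φ₁ sin φ₂ + cos φ₁ cos φ₂ cos Δλ,  σ = 0.9405 rad → d_gc = 5995.5 km
Rhumb line: Δψ = -0.9164, q = Δφ/Δψ = 0.5428, d_rh = R√(Δφ²+q²Δλ²) = 6518.4 km
Excess = 6518.4 − 5995.5 = 522.9 ≈ 523 km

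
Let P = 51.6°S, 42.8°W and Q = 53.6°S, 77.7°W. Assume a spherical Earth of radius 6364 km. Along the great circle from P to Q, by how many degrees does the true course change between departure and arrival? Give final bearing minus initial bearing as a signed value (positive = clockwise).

+28.0°

At departure: θ₁ = atan2(sin Δλ cos φ₂, cos φ₁ sin φ₂ − sin φ₁ cos φ₂ cos Δλ) = 250.75°
At arrival: θ₂ = atan2(sin Δλ cos φ₁, −cos φ₂ sin φ₁ + sin φ₂ cos φ₁ cos Δλ) = 278.80°
Δθ = θ₂ − θ₁ = +28.0°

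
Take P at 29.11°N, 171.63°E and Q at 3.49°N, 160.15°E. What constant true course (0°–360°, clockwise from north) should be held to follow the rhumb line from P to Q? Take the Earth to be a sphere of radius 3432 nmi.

Δψ = ln[tan(π/4+φ₂/2)/tan(π/4+φ₁/2)] = -0.4705
Δλ = -0.2004 rad (taken the short way round)
course = atan2(Δλ, Δψ) = 203.07°

203.1°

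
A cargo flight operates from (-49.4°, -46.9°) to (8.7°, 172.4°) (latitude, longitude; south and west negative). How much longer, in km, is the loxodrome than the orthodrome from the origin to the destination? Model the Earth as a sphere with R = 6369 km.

Great circle: cos σ = sin φ₁ sin φ₂ + cos φ₁ cos φ₂ cos Δλ,  σ = 2.2302 rad → d_gc = 14204.2 km
Rhumb line: Δψ = +1.1469, q = Δφ/Δψ = 0.8841, d_rh = R√(Δφ²+q²Δλ²) = 15261.9 km
Excess = 15261.9 − 14204.2 = 1057.7 ≈ 1058 km

1058 km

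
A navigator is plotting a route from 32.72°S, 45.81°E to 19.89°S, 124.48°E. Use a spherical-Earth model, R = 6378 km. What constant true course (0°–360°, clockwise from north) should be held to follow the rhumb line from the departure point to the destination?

Δψ = ln[tan(π/4+φ₂/2)/tan(π/4+φ₁/2)] = +0.2506
Δλ = +1.3731 rad (taken the short way round)
course = atan2(Δλ, Δψ) = 79.66°

79.7°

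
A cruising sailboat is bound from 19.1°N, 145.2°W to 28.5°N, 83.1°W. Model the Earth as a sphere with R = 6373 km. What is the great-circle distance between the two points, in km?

Haversine: a = sin²(Δφ/2)+cos φ₁ cos φ₂ sin²(Δλ/2) = 0.22764;  σ = 2·atan2(√a,√(1−a))
σ = 56.994° → d = Rσ = 6373·0.99474 = 6339 km

6339 km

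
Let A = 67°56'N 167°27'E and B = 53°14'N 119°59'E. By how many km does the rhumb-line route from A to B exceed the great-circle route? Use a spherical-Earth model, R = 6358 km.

Great circle: cos σ = sin φ₁ sin φ₂ + cos φ₁ cos φ₂ cos Δλ,  σ = 0.4637 rad → d_gc = 2948.1 km
Rhumb line: Δψ = -0.5332, q = Δφ/Δψ = 0.4812, d_rh = R√(Δφ²+q²Δλ²) = 3014.0 km
Excess = 3014.0 − 2948.1 = 65.9 ≈ 66 km

66 km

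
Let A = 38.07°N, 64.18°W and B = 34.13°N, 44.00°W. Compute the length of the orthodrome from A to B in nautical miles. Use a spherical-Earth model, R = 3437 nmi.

1004 nmi

Haversine: a = sin²(Δφ/2)+cos φ₁ cos φ₂ sin²(Δλ/2) = 0.02118;  σ = 2·atan2(√a,√(1−a))
σ = 16.738° → d = Rσ = 3437·0.29213 = 1004 nmi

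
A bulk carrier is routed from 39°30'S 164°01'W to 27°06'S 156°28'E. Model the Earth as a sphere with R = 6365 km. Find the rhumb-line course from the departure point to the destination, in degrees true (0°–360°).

290.6°

Meridional parts: M(φ₁)=-0.7516, M(φ₂)=-0.4917 → ΔM = +0.2599;  Δλ = -0.6897 rad
tan C = Δλ / ΔM = -2.6539 → C = 290.65°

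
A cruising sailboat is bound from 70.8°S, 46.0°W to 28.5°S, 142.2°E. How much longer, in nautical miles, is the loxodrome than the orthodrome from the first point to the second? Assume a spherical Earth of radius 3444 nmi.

1733 nmi

Great circle: cos σ = sin φ₁ sin φ₂ + cos φ₁ cos φ₂ cos Δλ,  σ = 1.4055 rad → d_gc = 4840.5 nmi
Rhumb line: Δψ = +1.2577, q = Δφ/Δψ = 0.5870, d_rh = R√(Δφ²+q²Δλ²) = 6573.3 nmi
Excess = 6573.3 − 4840.5 = 1732.8 ≈ 1733 nmi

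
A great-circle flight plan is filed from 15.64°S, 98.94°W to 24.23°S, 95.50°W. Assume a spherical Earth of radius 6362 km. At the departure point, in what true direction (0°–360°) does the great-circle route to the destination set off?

159.9°

θ = atan2( sin Δλ·cos φ₂ ,  cos φ₁ sin φ₂ − sin φ₁ cos φ₂ cos Δλ )
  = atan2(+0.0547, -0.1498) = 159.94°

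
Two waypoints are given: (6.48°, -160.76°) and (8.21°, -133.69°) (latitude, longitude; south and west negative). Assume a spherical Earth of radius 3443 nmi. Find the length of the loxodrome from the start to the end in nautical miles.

1617 nmi

Rhumb course C = atan2(Δλ, Δψ) with Δψ = ln[tan(π/4+φ₂/2)/tan(π/4+φ₁/2)] = +0.0304, Δλ = +0.4725 → C = 86.31°
d = R·|Δφ| / |cos C| = 3443·0.03019 / 0.06431 = 1617 nmi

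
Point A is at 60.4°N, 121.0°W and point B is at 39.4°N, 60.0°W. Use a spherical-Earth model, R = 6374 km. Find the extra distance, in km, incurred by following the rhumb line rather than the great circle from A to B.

141 km

Great circle: cos σ = sin φ₁ sin φ₂ + cos φ₁ cos φ₂ cos Δλ,  σ = 0.7423 rad → d_gc = 4731.2 km
Rhumb line: Δψ = -0.5817, q = Δφ/Δψ = 0.6301, d_rh = R√(Δφ²+q²Δλ²) = 4872.3 km
Excess = 4872.3 − 4731.2 = 141.1 ≈ 141 km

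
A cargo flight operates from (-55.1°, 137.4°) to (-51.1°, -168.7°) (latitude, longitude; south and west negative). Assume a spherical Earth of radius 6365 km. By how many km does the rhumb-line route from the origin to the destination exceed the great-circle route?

87 km

Great circle: cos σ = sin φ₁ sin φ₂ + cos φ₁ cos φ₂ cos Δλ,  σ = 0.5549 rad → d_gc = 3531.8 km
Rhumb line: Δψ = +0.1164, q = Δφ/Δψ = 0.5999, d_rh = R√(Δφ²+q²Δλ²) = 3619.2 km
Excess = 3619.2 − 3531.8 = 87.4 ≈ 87 km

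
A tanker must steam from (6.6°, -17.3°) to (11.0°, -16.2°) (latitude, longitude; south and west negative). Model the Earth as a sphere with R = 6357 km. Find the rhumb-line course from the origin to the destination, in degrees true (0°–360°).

13.9°

Meridional parts: M(φ₁)=+0.1154, M(φ₂)=+0.1932 → ΔM = +0.0777;  Δλ = +0.0192 rad
tan C = Δλ / ΔM = +0.2470 → C = 13.87°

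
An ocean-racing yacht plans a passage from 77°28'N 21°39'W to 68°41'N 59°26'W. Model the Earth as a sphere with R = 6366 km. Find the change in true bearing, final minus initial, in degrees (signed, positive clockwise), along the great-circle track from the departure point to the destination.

At departure: θ₁ = atan2(sin Δλ cos φ₂, cos φ₁ sin φ₂ − sin φ₁ cos φ₂ cos Δλ) = 250.63°
At arrival: θ₂ = atan2(sin Δλ cos φ₁, −cos φ₂ sin φ₁ + sin φ₂ cos φ₁ cos Δλ) = 214.28°
Δθ = θ₂ − θ₁ = -36.4°

-36.4°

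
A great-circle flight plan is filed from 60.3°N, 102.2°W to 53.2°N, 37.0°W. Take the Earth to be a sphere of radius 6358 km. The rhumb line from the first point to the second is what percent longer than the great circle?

Great circle: σ = 0.6093 rad → d_gc = Rσ = 3874.1 km
Rhumb: Δφ = -0.1239, Δλ = +1.1380, Δψ = -0.2268, q = Δφ/Δψ = 0.5463 → d_rh = R√(Δφ²+q²Δλ²) = 4030.3 km
Excess = (4030.3 − 3874.1) / 3874.1 = 156.2 / 3874.1 = 4.03% ≈ 4.0%

4.0%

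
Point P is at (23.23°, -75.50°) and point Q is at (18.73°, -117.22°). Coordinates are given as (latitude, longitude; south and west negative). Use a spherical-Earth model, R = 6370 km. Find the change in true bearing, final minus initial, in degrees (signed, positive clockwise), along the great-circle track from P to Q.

-15.6°

Initial bearing θ₁ = atan2(sin Δλ cos φ₂, cos φ₁ sin φ₂ − sin φ₁ cos φ₂ cos Δλ) = 271.48°
Final bearing θ₂ = (initial bearing from the destination back to the start) + 180° = 255.93°
Δθ = θ₂ − θ₁ = -15.6°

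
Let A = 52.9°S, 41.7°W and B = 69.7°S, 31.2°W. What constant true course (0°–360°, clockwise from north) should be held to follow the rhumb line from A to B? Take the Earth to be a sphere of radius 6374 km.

Δψ = ln[tan(π/4+φ₂/2)/tan(π/4+φ₁/2)] = -0.6283
Δλ = +0.1833 rad (taken the short way round)
course = atan2(Δλ, Δψ) = 163.74°

163.7°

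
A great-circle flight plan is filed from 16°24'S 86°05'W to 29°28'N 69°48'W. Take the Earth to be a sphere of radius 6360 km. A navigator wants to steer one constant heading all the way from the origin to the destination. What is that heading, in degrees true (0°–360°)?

Meridional parts: M(φ₁)=-0.2902, M(φ₂)=+0.5386 → ΔM = +0.8288;  Δλ = +0.2842 rad
tan C = Δλ / ΔM = +0.3429 → C = 18.93°

18.9°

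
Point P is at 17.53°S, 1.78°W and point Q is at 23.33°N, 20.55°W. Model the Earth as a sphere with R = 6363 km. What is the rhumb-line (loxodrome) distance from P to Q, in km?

Δψ = ln[tan(π/4+φ₂/2)/tan(π/4+φ₁/2)] = +0.7298;  Δφ = +0.7131 rad,  Δλ = -0.3276 rad
q = Δφ/Δψ = 0.9772
d = R·√(Δφ² + q²Δλ²) = 6363·0.78170 = 4974 km

4974 km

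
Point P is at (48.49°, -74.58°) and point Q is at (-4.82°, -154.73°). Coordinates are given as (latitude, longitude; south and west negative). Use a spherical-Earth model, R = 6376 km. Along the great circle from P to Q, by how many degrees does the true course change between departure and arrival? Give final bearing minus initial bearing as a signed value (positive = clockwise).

Initial bearing θ₁ = atan2(sin Δλ cos φ₂, cos φ₁ sin φ₂ − sin φ₁ cos φ₂ cos Δλ) = 259.42°
Final bearing θ₂ = (initial bearing from the destination back to the start) + 180° = 220.83°
Δθ = θ₂ − θ₁ = -38.6°

-38.6°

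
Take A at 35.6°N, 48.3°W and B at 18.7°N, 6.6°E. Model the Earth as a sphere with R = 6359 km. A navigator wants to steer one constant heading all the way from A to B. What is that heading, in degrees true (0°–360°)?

109.2°

Meridional parts: M(φ₁)=+0.6657, M(φ₂)=+0.3323 → ΔM = -0.3333;  Δλ = +0.9582 rad
tan C = Δλ / ΔM = -2.8745 → C = 109.18°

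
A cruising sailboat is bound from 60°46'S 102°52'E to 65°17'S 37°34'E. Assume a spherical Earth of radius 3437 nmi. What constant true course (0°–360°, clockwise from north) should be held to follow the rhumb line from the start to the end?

261.3°

Meridional parts: M(φ₁)=-1.3440, M(φ₂)=-1.5182 → ΔM = -0.1742;  Δλ = -1.1397 rad
tan C = Δλ / ΔM = +6.5431 → C = 261.31°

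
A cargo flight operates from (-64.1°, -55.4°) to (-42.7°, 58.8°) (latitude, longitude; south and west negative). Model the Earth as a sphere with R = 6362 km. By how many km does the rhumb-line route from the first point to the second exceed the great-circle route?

Great circle: cos σ = sin φ₁ sin φ₂ + cos φ₁ cos φ₂ cos Δλ,  σ = 1.0719 rad → d_gc = 6819.5 km
Rhumb line: Δψ = +0.6442, q = Δφ/Δψ = 0.5798, d_rh = R√(Δφ²+q²Δλ²) = 7726.5 km
Excess = 7726.5 − 6819.5 = 907.0 ≈ 907 km

907 km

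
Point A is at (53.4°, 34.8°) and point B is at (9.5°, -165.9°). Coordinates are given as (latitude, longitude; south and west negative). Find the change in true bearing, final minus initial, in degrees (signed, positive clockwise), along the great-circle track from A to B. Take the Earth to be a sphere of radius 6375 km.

+144.0°

Initial bearing θ₁ = atan2(sin Δλ cos φ₂, cos φ₁ sin φ₂ − sin φ₁ cos φ₂ cos Δλ) = 22.56°
Final bearing θ₂ = (initial bearing from the destination back to the start) + 180° = 166.59°
Δθ = θ₂ − θ₁ = +144.0°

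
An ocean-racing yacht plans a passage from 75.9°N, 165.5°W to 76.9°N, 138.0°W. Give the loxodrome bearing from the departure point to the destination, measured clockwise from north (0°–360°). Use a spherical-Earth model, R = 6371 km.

Meridional parts: M(φ₁)=+2.0901, M(φ₂)=+2.1644 → ΔM = +0.0743;  Δλ = +0.4800 rad
tan C = Δλ / ΔM = +6.4635 → C = 81.21°

81.2°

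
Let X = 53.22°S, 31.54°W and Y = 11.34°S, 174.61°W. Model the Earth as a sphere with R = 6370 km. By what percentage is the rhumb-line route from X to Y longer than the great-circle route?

14.0%

Great circle: σ = 1.8879 rad → d_gc = Rσ = 12025.7 km
Rhumb: Δφ = +0.7309, Δλ = -2.4970, Δψ = +0.9020, q = Δφ/Δψ = 0.8104 → d_rh = R√(Δφ²+q²Δλ²) = 13704.8 km
Excess = (13704.8 − 12025.7) / 12025.7 = 1679.1 / 12025.7 = 13.96% ≈ 14.0%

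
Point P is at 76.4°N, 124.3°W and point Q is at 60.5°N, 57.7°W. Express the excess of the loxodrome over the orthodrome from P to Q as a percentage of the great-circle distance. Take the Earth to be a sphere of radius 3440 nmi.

5.0%

Great circle: σ = 0.4692 rad → d_gc = Rσ = 1614.0 nmi
Rhumb: Δφ = -0.2775, Δλ = +1.1624, Δψ = -0.7920, q = Δφ/Δψ = 0.3504 → d_rh = R√(Δφ²+q²Δλ²) = 1695.3 nmi
Excess = (1695.3 − 1614.0) / 1614.0 = 81.3 / 1614.0 = 5.04% ≈ 5.0%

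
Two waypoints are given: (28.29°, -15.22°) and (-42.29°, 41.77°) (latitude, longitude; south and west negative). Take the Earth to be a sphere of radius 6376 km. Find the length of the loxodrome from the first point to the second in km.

9805 km

Rhumb course C = atan2(Δλ, Δψ) with Δψ = ln[tan(π/4+φ₂/2)/tan(π/4+φ₁/2)] = -1.3311, Δλ = +0.9947 → C = 143.23°
d = R·|Δφ| / |cos C| = 6376·1.23185 / 0.80106 = 9805 km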